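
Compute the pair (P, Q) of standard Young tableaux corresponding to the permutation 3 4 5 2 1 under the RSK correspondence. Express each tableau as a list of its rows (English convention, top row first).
P = [[1, 4, 5], [2], [3]], Q = [[1, 2, 3], [4], [5]]

Insert each entry of the permutation into P by Schensted row insertion, recording in Q the position of each new cell.

Insert 3: appended to row 1. P = [[3]].
Insert 4: appended to row 1. P = [[3, 4]].
Insert 5: appended to row 1. P = [[3, 4, 5]].
Insert 2: 2 bumps 3 from row 1; 3 starts row 2. P = [[2, 4, 5], [3]].
Insert 1: 1 bumps 2 from row 1; 2 bumps 3 from row 2; 3 starts row 3. P = [[1, 4, 5], [2], [3]].

So P = [[1, 4, 5], [2], [3]], Q = [[1, 2, 3], [4], [5]].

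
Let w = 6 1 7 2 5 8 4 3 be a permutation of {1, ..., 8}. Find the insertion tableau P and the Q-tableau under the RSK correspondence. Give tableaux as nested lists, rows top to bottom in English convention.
P = [[1, 2, 3, 8], [4, 7], [5], [6]], Q = [[1, 3, 5, 6], [2, 4], [7], [8]]

Insert each entry of the permutation into P by Schensted row insertion, recording in Q the position of each new cell.

Insert 6: appended to row 1. P = [[6]].
Insert 1: 1 bumps 6 from row 1; 6 starts row 2. P = [[1], [6]].
Insert 7: appended to row 1. P = [[1, 7], [6]].
Insert 2: 2 bumps 7 from row 1; 7 appends to row 2. P = [[1, 2], [6, 7]].
Insert 5: appended to row 1. P = [[1, 2, 5], [6, 7]].
Insert 8: appended to row 1. P = [[1, 2, 5, 8], [6, 7]].
Insert 4: 4 bumps 5 from row 1; 5 bumps 6 from row 2; 6 starts row 3. P = [[1, 2, 4, 8], [5, 7], [6]].
Insert 3: 3 bumps 4 from row 1; 4 bumps 5 from row 2; 5 bumps 6 from row 3; 6 starts row 4. P = [[1, 2, 3, 8], [4, 7], [5], [6]].

So P = [[1, 2, 3, 8], [4, 7], [5], [6]], Q = [[1, 3, 5, 6], [2, 4], [7], [8]].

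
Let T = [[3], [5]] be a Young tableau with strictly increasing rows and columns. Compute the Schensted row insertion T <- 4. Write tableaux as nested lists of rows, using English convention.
4 is larger than every entry of row 1, so it is appended to row 1. The new tableau is [[3, 4], [5]].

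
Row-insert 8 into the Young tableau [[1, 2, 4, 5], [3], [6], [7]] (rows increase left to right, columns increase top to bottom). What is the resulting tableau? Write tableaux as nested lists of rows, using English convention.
8 is larger than every entry of row 1, so it is appended to row 1. The new tableau is [[1, 2, 4, 5, 8], [3], [6], [7]].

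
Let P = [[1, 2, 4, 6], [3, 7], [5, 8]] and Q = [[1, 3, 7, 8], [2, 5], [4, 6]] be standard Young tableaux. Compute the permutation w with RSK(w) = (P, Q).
5 3 8 1 7 2 4 6

Reverse the RSK construction: for i from n down to 1, find the cell of Q containing i, remove the entry at that cell from P, and reverse-bump it up through P; the value ejected from row 1 is w(i).

Step i=8: Q has 8 at row 1, column 4; remove that cell from P, ejecting 6. So w(8) = 6. P is now [[1, 2, 4], [3, 7], [5, 8]].
Step i=7: Q has 7 at row 1, column 3; remove that cell from P, ejecting 4. So w(7) = 4. P is now [[1, 2], [3, 7], [5, 8]].
Step i=6: Q has 6 at row 3, column 2; remove 8 from row 3 of P and reverse-bump: 8 enters row 2 and ejects 7; 7 enters row 1 and ejects 2. So w(6) = 2. P is now [[1, 7], [3, 8], [5]].
Step i=5: Q has 5 at row 2, column 2; remove 8 from row 2 of P and reverse-bump: 8 enters row 1 and ejects 7. So w(5) = 7. P is now [[1, 8], [3], [5]].
Step i=4: Q has 4 at row 3, column 1; remove 5 from row 3 of P and reverse-bump: 5 enters row 2 and ejects 3; 3 enters row 1 and ejects 1. So w(4) = 1. P is now [[3, 8], [5]].
Step i=3: Q has 3 at row 1, column 2; remove that cell from P, ejecting 8. So w(3) = 8. P is now [[3], [5]].
Step i=2: Q has 2 at row 2, column 1; remove 5 from row 2 of P and reverse-bump: 5 enters row 1 and ejects 3. So w(2) = 3. P is now [[5]].
Step i=1: Q has 1 at row 1, column 1; remove that cell from P, ejecting 5. So w(1) = 5. P is now [].

So w = 5 3 8 1 7 2 4 6.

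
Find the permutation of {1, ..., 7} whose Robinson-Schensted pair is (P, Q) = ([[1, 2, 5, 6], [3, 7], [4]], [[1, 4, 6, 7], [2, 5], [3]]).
Reverse the RSK construction: for i from n down to 1, find the cell of Q containing i, remove the entry at that cell from P, and reverse-bump it up through P; the value ejected from row 1 is w(i).

Step i=7: Q has 7 at row 1, column 4; remove that cell from P, ejecting 6. So w(7) = 6. P is now [[1, 2, 5], [3, 7], [4]].
Step i=6: Q has 6 at row 1, column 3; remove that cell from P, ejecting 5. So w(6) = 5. P is now [[1, 2], [3, 7], [4]].
Step i=5: Q has 5 at row 2, column 2; remove 7 from row 2 of P and reverse-bump: 7 enters row 1 and ejects 2. So w(5) = 2. P is now [[1, 7], [3], [4]].
Step i=4: Q has 4 at row 1, column 2; remove that cell from P, ejecting 7. So w(4) = 7. P is now [[1], [3], [4]].
Step i=3: Q has 3 at row 3, column 1; remove 4 from row 3 of P and reverse-bump: 4 enters row 2 and ejects 3; 3 enters row 1 and ejects 1. So w(3) = 1. P is now [[3], [4]].
Step i=2: Q has 2 at row 2, column 1; remove 4 from row 2 of P and reverse-bump: 4 enters row 1 and ejects 3. So w(2) = 3. P is now [[4]].
Step i=1: Q has 1 at row 1, column 1; remove that cell from P, ejecting 4. So w(1) = 4. P is now [].

So w = 4 3 1 7 2 5 6.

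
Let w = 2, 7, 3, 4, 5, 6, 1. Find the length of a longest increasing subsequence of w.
5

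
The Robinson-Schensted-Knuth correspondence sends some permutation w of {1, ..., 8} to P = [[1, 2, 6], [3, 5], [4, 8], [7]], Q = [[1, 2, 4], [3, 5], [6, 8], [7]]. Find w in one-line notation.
4 7 5 8 6 3 1 2

Reverse the RSK construction: for i from n down to 1, find the cell of Q containing i, remove the entry at that cell from P, and reverse-bump it up through P; the value ejected from row 1 is w(i).

Step i=8: Q has 8 at row 3, column 2; remove 8 from row 3 of P and reverse-bump: 8 enters row 2 and ejects 5; 5 enters row 1 and ejects 2. So w(8) = 2. P is now [[1, 5, 6], [3, 8], [4], [7]].
Step i=7: Q has 7 at row 4, column 1; remove 7 from row 4 of P and reverse-bump: 7 enters row 3 and ejects 4; 4 enters row 2 and ejects 3; 3 enters row 1 and ejects 1. So w(7) = 1. P is now [[3, 5, 6], [4, 8], [7]].
Step i=6: Q has 6 at row 3, column 1; remove 7 from row 3 of P and reverse-bump: 7 enters row 2 and ejects 4; 4 enters row 1 and ejects 3. So w(6) = 3. P is now [[4, 5, 6], [7, 8]].
Step i=5: Q has 5 at row 2, column 2; remove 8 from row 2 of P and reverse-bump: 8 enters row 1 and ejects 6. So w(5) = 6. P is now [[4, 5, 8], [7]].
Step i=4: Q has 4 at row 1, column 3; remove that cell from P, ejecting 8. So w(4) = 8. P is now [[4, 5], [7]].
Step i=3: Q has 3 at row 2, column 1; remove 7 from row 2 of P and reverse-bump: 7 enters row 1 and ejects 5. So w(3) = 5. P is now [[4, 7]].
Step i=2: Q has 2 at row 1, column 2; remove that cell from P, ejecting 7. So w(2) = 7. P is now [[4]].
Step i=1: Q has 1 at row 1, column 1; remove that cell from P, ejecting 4. So w(1) = 4. P is now [].

So w = 4 7 5 8 6 3 1 2.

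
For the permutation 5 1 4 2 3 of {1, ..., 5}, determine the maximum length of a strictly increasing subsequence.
3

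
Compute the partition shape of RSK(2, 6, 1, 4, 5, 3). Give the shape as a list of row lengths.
Row-insert each entry into an empty tableau.

After inserting 2: P = [[2]].
After inserting 6: P = [[2, 6]].
After inserting 1: P = [[1, 6], [2]].
After inserting 4: P = [[1, 4], [2, 6]].
After inserting 5: P = [[1, 4, 5], [2, 6]].
After inserting 3: P = [[1, 3, 5], [2, 4], [6]].

The final insertion tableau P = [[1, 3, 5], [2, 4], [6]] has shape [3, 2, 1].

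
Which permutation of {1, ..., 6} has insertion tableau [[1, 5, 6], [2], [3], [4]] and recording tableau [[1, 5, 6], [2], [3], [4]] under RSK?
Reverse the RSK construction: for i from n down to 1, find the cell of Q containing i, remove the entry at that cell from P, and reverse-bump it up through P; the value ejected from row 1 is w(i).

Step i=6: Q has 6 at row 1, column 3; remove that cell from P, ejecting 6. So w(6) = 6. P is now [[1, 5], [2], [3], [4]].
Step i=5: Q has 5 at row 1, column 2; remove that cell from P, ejecting 5. So w(5) = 5. P is now [[1], [2], [3], [4]].
Step i=4: Q has 4 at row 4, column 1; remove 4 from row 4 of P and reverse-bump: 4 enters row 3 and ejects 3; 3 enters row 2 and ejects 2; 2 enters row 1 and ejects 1. So w(4) = 1. P is now [[2], [3], [4]].
Step i=3: Q has 3 at row 3, column 1; remove 4 from row 3 of P and reverse-bump: 4 enters row 2 and ejects 3; 3 enters row 1 and ejects 2. So w(3) = 2. P is now [[3], [4]].
Step i=2: Q has 2 at row 2, column 1; remove 4 from row 2 of P and reverse-bump: 4 enters row 1 and ejects 3. So w(2) = 3. P is now [[4]].
Step i=1: Q has 1 at row 1, column 1; remove that cell from P, ejecting 4. So w(1) = 4. P is now [].

So w = 4 3 2 1 5 6.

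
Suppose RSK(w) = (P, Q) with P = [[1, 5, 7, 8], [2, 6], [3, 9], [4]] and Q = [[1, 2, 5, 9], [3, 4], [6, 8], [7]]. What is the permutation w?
4 9 3 6 7 2 1 5 8

Reverse the RSK construction: for i from n down to 1, find the cell of Q containing i, remove the entry at that cell from P, and reverse-bump it up through P; the value ejected from row 1 is w(i).

Step i=9: Q has 9 at row 1, column 4; remove that cell from P, ejecting 8. So w(9) = 8. P is now [[1, 5, 7], [2, 6], [3, 9], [4]].
Step i=8: Q has 8 at row 3, column 2; remove 9 from row 3 of P and reverse-bump: 9 enters row 2 and ejects 6; 6 enters row 1 and ejects 5. So w(8) = 5. P is now [[1, 6, 7], [2, 9], [3], [4]].
Step i=7: Q has 7 at row 4, column 1; remove 4 from row 4 of P and reverse-bump: 4 enters row 3 and ejects 3; 3 enters row 2 and ejects 2; 2 enters row 1 and ejects 1. So w(7) = 1. P is now [[2, 6, 7], [3, 9], [4]].
Step i=6: Q has 6 at row 3, column 1; remove 4 from row 3 of P and reverse-bump: 4 enters row 2 and ejects 3; 3 enters row 1 and ejects 2. So w(6) = 2. P is now [[3, 6, 7], [4, 9]].
Step i=5: Q has 5 at row 1, column 3; remove that cell from P, ejecting 7. So w(5) = 7. P is now [[3, 6], [4, 9]].
Step i=4: Q has 4 at row 2, column 2; remove 9 from row 2 of P and reverse-bump: 9 enters row 1 and ejects 6. So w(4) = 6. P is now [[3, 9], [4]].
Step i=3: Q has 3 at row 2, column 1; remove 4 from row 2 of P and reverse-bump: 4 enters row 1 and ejects 3. So w(3) = 3. P is now [[4, 9]].
Step i=2: Q has 2 at row 1, column 2; remove that cell from P, ejecting 9. So w(2) = 9. P is now [[4]].
Step i=1: Q has 1 at row 1, column 1; remove that cell from P, ejecting 4. So w(1) = 4. P is now [].

So w = 4 9 3 6 7 2 1 5 8.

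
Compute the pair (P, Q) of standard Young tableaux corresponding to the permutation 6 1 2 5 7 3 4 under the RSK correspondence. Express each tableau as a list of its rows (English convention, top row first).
Insert each entry of the permutation into P by Schensted row insertion, recording in Q the position of each new cell.

Insert 6: appended to row 1. P = [[6]], Q = [[1]].
Insert 1: 1 bumps 6 from row 1; 6 starts row 2. P = [[1], [6]], Q = [[1], [2]].
Insert 2: appended to row 1. P = [[1, 2], [6]], Q = [[1, 3], [2]].
Insert 5: appended to row 1. P = [[1, 2, 5], [6]], Q = [[1, 3, 4], [2]].
Insert 7: appended to row 1. P = [[1, 2, 5, 7], [6]], Q = [[1, 3, 4, 5], [2]].
Insert 3: 3 bumps 5 from row 1; 5 bumps 6 from row 2; 6 starts row 3. P = [[1, 2, 3, 7], [5], [6]], Q = [[1, 3, 4, 5], [2], [6]].
Insert 4: 4 bumps 7 from row 1; 7 appends to row 2. P = [[1, 2, 3, 4], [5, 7], [6]], Q = [[1, 3, 4, 5], [2, 7], [6]].

So P = [[1, 2, 3, 4], [5, 7], [6]], Q = [[1, 3, 4, 5], [2, 7], [6]].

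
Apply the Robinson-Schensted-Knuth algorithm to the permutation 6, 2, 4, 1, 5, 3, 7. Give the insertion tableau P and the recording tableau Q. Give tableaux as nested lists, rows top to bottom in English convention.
Insert each entry of the permutation into P by Schensted row insertion, recording in Q the position of each new cell.

Insert 6: appended to row 1. P = [[6]].
Insert 2: 2 bumps 6 from row 1; 6 starts row 2. P = [[2], [6]].
Insert 4: appended to row 1. P = [[2, 4], [6]].
Insert 1: 1 bumps 2 from row 1; 2 bumps 6 from row 2; 6 starts row 3. P = [[1, 4], [2], [6]].
Insert 5: appended to row 1. P = [[1, 4, 5], [2], [6]].
Insert 3: 3 bumps 4 from row 1; 4 appends to row 2. P = [[1, 3, 5], [2, 4], [6]].
Insert 7: appended to row 1. P = [[1, 3, 5, 7], [2, 4], [6]].

So P = [[1, 3, 5, 7], [2, 4], [6]], Q = [[1, 3, 5, 7], [2, 6], [4]].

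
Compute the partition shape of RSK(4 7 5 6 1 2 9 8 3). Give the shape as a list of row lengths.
Row-insert each entry into an empty tableau.

After inserting 4: P = [[4]].
After inserting 7: P = [[4, 7]].
After inserting 5: P = [[4, 5], [7]].
After inserting 6: P = [[4, 5, 6], [7]].
After inserting 1: P = [[1, 5, 6], [4], [7]].
After inserting 2: P = [[1, 2, 6], [4, 5], [7]].
After inserting 9: P = [[1, 2, 6, 9], [4, 5], [7]].
After inserting 8: P = [[1, 2, 6, 8], [4, 5, 9], [7]].
After inserting 3: P = [[1, 2, 3, 8], [4, 5, 6], [7, 9]].

The final insertion tableau P = [[1, 2, 3, 8], [4, 5, 6], [7, 9]] has shape [4, 3, 2].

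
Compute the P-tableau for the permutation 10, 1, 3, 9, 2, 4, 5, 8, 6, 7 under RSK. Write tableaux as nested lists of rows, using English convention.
P = [[1, 2, 4, 5, 6, 7], [3, 8], [9], [10]]

After inserting 10: P = [[10]].
After inserting 1: P = [[1], [10]].
After inserting 3: P = [[1, 3], [10]].
After inserting 9: P = [[1, 3, 9], [10]].
After inserting 2: P = [[1, 2, 9], [3], [10]].
After inserting 4: P = [[1, 2, 4], [3, 9], [10]].
After inserting 5: P = [[1, 2, 4, 5], [3, 9], [10]].
After inserting 8: P = [[1, 2, 4, 5, 8], [3, 9], [10]].
After inserting 6: P = [[1, 2, 4, 5, 6], [3, 8], [9], [10]].
After inserting 7: P = [[1, 2, 4, 5, 6, 7], [3, 8], [9], [10]].

So P = [[1, 2, 4, 5, 6, 7], [3, 8], [9], [10]].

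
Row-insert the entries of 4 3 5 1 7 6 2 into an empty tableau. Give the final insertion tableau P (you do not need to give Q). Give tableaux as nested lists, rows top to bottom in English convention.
P = [[1, 2, 6], [3, 5], [4, 7]]

Insert 4: appended to row 1. P = [[4]].
Insert 3: 3 bumps 4 from row 1; 4 starts row 2. P = [[3], [4]].
Insert 5: appended to row 1. P = [[3, 5], [4]].
Insert 1: 1 bumps 3 from row 1; 3 bumps 4 from row 2; 4 starts row 3. P = [[1, 5], [3], [4]].
Insert 7: appended to row 1. P = [[1, 5, 7], [3], [4]].
Insert 6: 6 bumps 7 from row 1; 7 appends to row 2. P = [[1, 5, 6], [3, 7], [4]].
Insert 2: 2 bumps 5 from row 1; 5 bumps 7 from row 2; 7 appends to row 3. P = [[1, 2, 6], [3, 5], [4, 7]].

So P = [[1, 2, 6], [3, 5], [4, 7]].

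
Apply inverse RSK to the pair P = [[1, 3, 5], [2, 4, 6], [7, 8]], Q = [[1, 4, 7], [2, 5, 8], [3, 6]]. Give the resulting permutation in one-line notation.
7 2 1 8 4 3 6 5

Reverse RSK: for i = n, n-1, ..., 1, locate i in Q, remove the corresponding corner cell from P, and reverse-bump its entry up through P; the value ejected from row 1 is w(i).

So w = 7 2 1 8 4 3 6 5.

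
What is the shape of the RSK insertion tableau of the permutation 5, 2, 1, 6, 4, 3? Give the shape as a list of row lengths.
Row-insert each entry into an empty tableau.

After inserting 5: P = [[5]].
After inserting 2: P = [[2], [5]].
After inserting 1: P = [[1], [2], [5]].
After inserting 6: P = [[1, 6], [2], [5]].
After inserting 4: P = [[1, 4], [2, 6], [5]].
After inserting 3: P = [[1, 3], [2, 4], [5, 6]].

The final insertion tableau P = [[1, 3], [2, 4], [5, 6]] has shape [2, 2, 2].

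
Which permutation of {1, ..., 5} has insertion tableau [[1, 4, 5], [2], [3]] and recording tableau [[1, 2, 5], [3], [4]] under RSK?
3 4 2 1 5

Reverse the RSK construction: for i from n down to 1, find the cell of Q containing i, remove the entry at that cell from P, and reverse-bump it up through P; the value ejected from row 1 is w(i).

Step i=5: Q has 5 at row 1, column 3; remove that cell from P, ejecting 5. So w(5) = 5. P is now [[1, 4], [2], [3]].
Step i=4: Q has 4 at row 3, column 1; remove 3 from row 3 of P and reverse-bump: 3 enters row 2 and ejects 2; 2 enters row 1 and ejects 1. So w(4) = 1. P is now [[2, 4], [3]].
Step i=3: Q has 3 at row 2, column 1; remove 3 from row 2 of P and reverse-bump: 3 enters row 1 and ejects 2. So w(3) = 2. P is now [[3, 4]].
Step i=2: Q has 2 at row 1, column 2; remove that cell from P, ejecting 4. So w(2) = 4. P is now [[3]].
Step i=1: Q has 1 at row 1, column 1; remove that cell from P, ejecting 3. So w(1) = 3. P is now [].

So w = 3 4 2 1 5.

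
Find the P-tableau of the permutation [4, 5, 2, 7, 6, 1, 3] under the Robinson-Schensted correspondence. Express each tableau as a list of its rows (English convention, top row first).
Insert 4: appended to row 1. P = [[4]].
Insert 5: appended to row 1. P = [[4, 5]].
Insert 2: 2 bumps 4 from row 1; 4 starts row 2. P = [[2, 5], [4]].
Insert 7: appended to row 1. P = [[2, 5, 7], [4]].
Insert 6: 6 bumps 7 from row 1; 7 appends to row 2. P = [[2, 5, 6], [4, 7]].
Insert 1: 1 bumps 2 from row 1; 2 bumps 4 from row 2; 4 starts row 3. P = [[1, 5, 6], [2, 7], [4]].
Insert 3: 3 bumps 5 from row 1; 5 bumps 7 from row 2; 7 appends to row 3. P = [[1, 3, 6], [2, 5], [4, 7]].

So P = [[1, 3, 6], [2, 5], [4, 7]].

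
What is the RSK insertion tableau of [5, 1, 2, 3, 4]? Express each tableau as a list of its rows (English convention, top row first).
Insert 5: appended to row 1. P = [[5]].
Insert 1: 1 bumps 5 from row 1; 5 starts row 2. P = [[1], [5]].
Insert 2: appended to row 1. P = [[1, 2], [5]].
Insert 3: appended to row 1. P = [[1, 2, 3], [5]].
Insert 4: appended to row 1. P = [[1, 2, 3, 4], [5]].

So P = [[1, 2, 3, 4], [5]].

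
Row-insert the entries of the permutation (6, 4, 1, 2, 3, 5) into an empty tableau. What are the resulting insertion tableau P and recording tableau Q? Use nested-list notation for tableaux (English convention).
P = [[1, 2, 3, 5], [4], [6]], Q = [[1, 4, 5, 6], [2], [3]]

Insert each entry of the permutation into P by Schensted row insertion, recording in Q the position of each new cell.

Insert 6: appended to row 1. P = [[6]].
Insert 4: 4 bumps 6 from row 1; 6 starts row 2. P = [[4], [6]].
Insert 1: 1 bumps 4 from row 1; 4 bumps 6 from row 2; 6 starts row 3. P = [[1], [4], [6]].
Insert 2: appended to row 1. P = [[1, 2], [4], [6]].
Insert 3: appended to row 1. P = [[1, 2, 3], [4], [6]].
Insert 5: appended to row 1. P = [[1, 2, 3, 5], [4], [6]].

So P = [[1, 2, 3, 5], [4], [6]], Q = [[1, 4, 5, 6], [2], [3]].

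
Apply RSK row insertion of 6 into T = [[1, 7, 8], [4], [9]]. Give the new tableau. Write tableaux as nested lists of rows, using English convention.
[[1, 6, 8], [4, 7], [9]]

In row 1, 6 replaces 7 (the leftmost entry greater than 6); 7 is bumped to row 2. 7 is appended to row 2. The new tableau is [[1, 6, 8], [4, 7], [9]].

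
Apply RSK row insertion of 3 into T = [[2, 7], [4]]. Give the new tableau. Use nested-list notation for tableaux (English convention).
In row 1, 3 replaces 7 (the leftmost entry greater than 3); 7 is bumped to row 2. 7 is appended to row 2. The new tableau is [[2, 3], [4, 7]].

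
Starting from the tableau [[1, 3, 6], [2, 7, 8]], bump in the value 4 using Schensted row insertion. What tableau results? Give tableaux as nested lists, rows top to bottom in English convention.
In row 1, 4 replaces 6 (the leftmost entry greater than 4); 6 is bumped to row 2. In row 2, 6 replaces 7 (the leftmost entry greater than 6); 7 is bumped to row 3. 7 starts a new row 3. The new tableau is [[1, 3, 4], [2, 6, 8], [7]].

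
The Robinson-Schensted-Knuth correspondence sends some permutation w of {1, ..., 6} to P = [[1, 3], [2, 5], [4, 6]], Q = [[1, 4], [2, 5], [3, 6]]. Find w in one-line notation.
4 2 1 6 5 3

Reverse the RSK construction: for i from n down to 1, find the cell of Q containing i, remove the entry at that cell from P, and reverse-bump it up through P; the value ejected from row 1 is w(i).

Step i=6: Q has 6 at row 3, column 2; remove 6 from row 3 of P and reverse-bump: 6 enters row 2 and ejects 5; 5 enters row 1 and ejects 3. So w(6) = 3. P is now [[1, 5], [2, 6], [4]].
Step i=5: Q has 5 at row 2, column 2; remove 6 from row 2 of P and reverse-bump: 6 enters row 1 and ejects 5. So w(5) = 5. P is now [[1, 6], [2], [4]].
Step i=4: Q has 4 at row 1, column 2; remove that cell from P, ejecting 6. So w(4) = 6. P is now [[1], [2], [4]].
Step i=3: Q has 3 at row 3, column 1; remove 4 from row 3 of P and reverse-bump: 4 enters row 2 and ejects 2; 2 enters row 1 and ejects 1. So w(3) = 1. P is now [[2], [4]].
Step i=2: Q has 2 at row 2, column 1; remove 4 from row 2 of P and reverse-bump: 4 enters row 1 and ejects 2. So w(2) = 2. P is now [[4]].
Step i=1: Q has 1 at row 1, column 1; remove that cell from P, ejecting 4. So w(1) = 4. P is now [].

So w = 4 2 1 6 5 3.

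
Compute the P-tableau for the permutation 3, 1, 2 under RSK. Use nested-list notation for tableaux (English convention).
P = [[1, 2], [3]]

Insert 3: appended to row 1. P = [[3]].
Insert 1: 1 bumps 3 from row 1; 3 starts row 2. P = [[1], [3]].
Insert 2: appended to row 1. P = [[1, 2], [3]].

So P = [[1, 2], [3]].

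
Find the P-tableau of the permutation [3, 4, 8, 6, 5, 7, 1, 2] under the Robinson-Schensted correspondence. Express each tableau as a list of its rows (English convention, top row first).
Insert 3: appended to row 1. P = [[3]].
Insert 4: appended to row 1. P = [[3, 4]].
Insert 8: appended to row 1. P = [[3, 4, 8]].
Insert 6: 6 bumps 8 from row 1; 8 starts row 2. P = [[3, 4, 6], [8]].
Insert 5: 5 bumps 6 from row 1; 6 bumps 8 from row 2; 8 starts row 3. P = [[3, 4, 5], [6], [8]].
Insert 7: appended to row 1. P = [[3, 4, 5, 7], [6], [8]].
Insert 1: 1 bumps 3 from row 1; 3 bumps 6 from row 2; 6 bumps 8 from row 3; 8 starts row 4. P = [[1, 4, 5, 7], [3], [6], [8]].
Insert 2: 2 bumps 4 from row 1; 4 appends to row 2. P = [[1, 2, 5, 7], [3, 4], [6], [8]].

So P = [[1, 2, 5, 7], [3, 4], [6], [8]].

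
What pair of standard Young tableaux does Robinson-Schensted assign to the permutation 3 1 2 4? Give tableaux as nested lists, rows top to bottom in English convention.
Insert each entry of the permutation into P by Schensted row insertion, recording in Q the position of each new cell.

Insert 3: appended to row 1. P = [[3]].
Insert 1: 1 bumps 3 from row 1; 3 starts row 2. P = [[1], [3]].
Insert 2: appended to row 1. P = [[1, 2], [3]].
Insert 4: appended to row 1. P = [[1, 2, 4], [3]].

So P = [[1, 2, 4], [3]], Q = [[1, 3, 4], [2]].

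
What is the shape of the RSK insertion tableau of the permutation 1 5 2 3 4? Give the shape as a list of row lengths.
[4, 1]

Row-insert each entry into an empty tableau.

After inserting 1: P = [[1]].
After inserting 5: P = [[1, 5]].
After inserting 2: P = [[1, 2], [5]].
After inserting 3: P = [[1, 2, 3], [5]].
After inserting 4: P = [[1, 2, 3, 4], [5]].

The final insertion tableau P = [[1, 2, 3, 4], [5]] has shape [4, 1].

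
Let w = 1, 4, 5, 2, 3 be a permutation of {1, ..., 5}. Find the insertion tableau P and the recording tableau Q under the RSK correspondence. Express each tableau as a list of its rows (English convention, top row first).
P = [[1, 2, 3], [4, 5]], Q = [[1, 2, 3], [4, 5]]

Insert each entry of the permutation into P by Schensted row insertion, recording in Q the position of each new cell.

Insert 1: appended to row 1. P = [[1]].
Insert 4: appended to row 1. P = [[1, 4]].
Insert 5: appended to row 1. P = [[1, 4, 5]].
Insert 2: 2 bumps 4 from row 1; 4 starts row 2. P = [[1, 2, 5], [4]].
Insert 3: 3 bumps 5 from row 1; 5 appends to row 2. P = [[1, 2, 3], [4, 5]].

So P = [[1, 2, 3], [4, 5]], Q = [[1, 2, 3], [4, 5]].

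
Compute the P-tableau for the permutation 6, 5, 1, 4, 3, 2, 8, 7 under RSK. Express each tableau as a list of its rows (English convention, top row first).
After inserting 6: P = [[6]].
After inserting 5: P = [[5], [6]].
After inserting 1: P = [[1], [5], [6]].
After inserting 4: P = [[1, 4], [5], [6]].
After inserting 3: P = [[1, 3], [4], [5], [6]].
After inserting 2: P = [[1, 2], [3], [4], [5], [6]].
After inserting 8: P = [[1, 2, 8], [3], [4], [5], [6]].
After inserting 7: P = [[1, 2, 7], [3, 8], [4], [5], [6]].

So P = [[1, 2, 7], [3, 8], [4], [5], [6]].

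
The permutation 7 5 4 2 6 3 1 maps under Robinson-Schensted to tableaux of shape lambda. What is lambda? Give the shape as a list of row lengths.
[2, 2, 1, 1, 1]

RSK row insertion gives P = [[1, 3], [2, 6], [4], [5], [7]], which has shape [2, 2, 1, 1, 1].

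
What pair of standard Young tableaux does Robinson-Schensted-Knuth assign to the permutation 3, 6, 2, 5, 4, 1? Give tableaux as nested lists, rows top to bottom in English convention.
Insert each entry of the permutation into P by Schensted row insertion, recording in Q the position of each new cell.

Insert 3: appended to row 1. P = [[3]].
Insert 6: appended to row 1. P = [[3, 6]].
Insert 2: 2 bumps 3 from row 1; 3 starts row 2. P = [[2, 6], [3]].
Insert 5: 5 bumps 6 from row 1; 6 appends to row 2. P = [[2, 5], [3, 6]].
Insert 4: 4 bumps 5 from row 1; 5 bumps 6 from row 2; 6 starts row 3. P = [[2, 4], [3, 5], [6]].
Insert 1: 1 bumps 2 from row 1; 2 bumps 3 from row 2; 3 bumps 6 from row 3; 6 starts row 4. P = [[1, 4], [2, 5], [3], [6]].

So P = [[1, 4], [2, 5], [3], [6]], Q = [[1, 2], [3, 4], [5], [6]].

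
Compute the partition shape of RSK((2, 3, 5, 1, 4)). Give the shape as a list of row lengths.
[3, 2]

Row-insert each entry into an empty tableau.

After inserting 2: P = [[2]].
After inserting 3: P = [[2, 3]].
After inserting 5: P = [[2, 3, 5]].
After inserting 1: P = [[1, 3, 5], [2]].
After inserting 4: P = [[1, 3, 4], [2, 5]].

The final insertion tableau P = [[1, 3, 4], [2, 5]] has shape [3, 2].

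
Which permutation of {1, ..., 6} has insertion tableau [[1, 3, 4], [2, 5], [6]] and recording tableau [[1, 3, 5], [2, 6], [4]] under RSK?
Reverse RSK: for i = n, n-1, ..., 1, locate i in Q, remove the corresponding corner cell from P, and reverse-bump its entry up through P; the value ejected from row 1 is w(i).

So w = 6 2 3 1 5 4.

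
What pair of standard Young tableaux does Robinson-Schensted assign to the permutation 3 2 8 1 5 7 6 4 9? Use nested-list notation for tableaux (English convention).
P = [[1, 4, 6, 9], [2, 5], [3, 7], [8]], Q = [[1, 3, 6, 9], [2, 5], [4, 7], [8]]

Insert each entry of the permutation into P by Schensted row insertion, recording in Q the position of each new cell.

Insert 3: appended to row 1. P = [[3]], Q = [[1]].
Insert 2: 2 bumps 3 from row 1; 3 starts row 2. P = [[2], [3]], Q = [[1], [2]].
Insert 8: appended to row 1. P = [[2, 8], [3]], Q = [[1, 3], [2]].
Insert 1: 1 bumps 2 from row 1; 2 bumps 3 from row 2; 3 starts row 3. P = [[1, 8], [2], [3]], Q = [[1, 3], [2], [4]].
Insert 5: 5 bumps 8 from row 1; 8 appends to row 2. P = [[1, 5], [2, 8], [3]], Q = [[1, 3], [2, 5], [4]].
Insert 7: appended to row 1. P = [[1, 5, 7], [2, 8], [3]], Q = [[1, 3, 6], [2, 5], [4]].
Insert 6: 6 bumps 7 from row 1; 7 bumps 8 from row 2; 8 appends to row 3. P = [[1, 5, 6], [2, 7], [3, 8]], Q = [[1, 3, 6], [2, 5], [4, 7]].
Insert 4: 4 bumps 5 from row 1; 5 bumps 7 from row 2; 7 bumps 8 from row 3; 8 starts row 4. P = [[1, 4, 6], [2, 5], [3, 7], [8]], Q = [[1, 3, 6], [2, 5], [4, 7], [8]].
Insert 9: appended to row 1. P = [[1, 4, 6, 9], [2, 5], [3, 7], [8]], Q = [[1, 3, 6, 9], [2, 5], [4, 7], [8]].

So P = [[1, 4, 6, 9], [2, 5], [3, 7], [8]], Q = [[1, 3, 6, 9], [2, 5], [4, 7], [8]].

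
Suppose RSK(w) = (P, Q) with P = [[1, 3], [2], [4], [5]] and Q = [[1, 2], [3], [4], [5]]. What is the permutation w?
2 5 4 3 1

Reverse the RSK construction: for i from n down to 1, find the cell of Q containing i, remove the entry at that cell from P, and reverse-bump it up through P; the value ejected from row 1 is w(i).

Step i=5: Q has 5 at row 4, column 1; remove 5 from row 4 of P and reverse-bump: 5 enters row 3 and ejects 4; 4 enters row 2 and ejects 2; 2 enters row 1 and ejects 1. So w(5) = 1. P is now [[2, 3], [4], [5]].
Step i=4: Q has 4 at row 3, column 1; remove 5 from row 3 of P and reverse-bump: 5 enters row 2 and ejects 4; 4 enters row 1 and ejects 3. So w(4) = 3. P is now [[2, 4], [5]].
Step i=3: Q has 3 at row 2, column 1; remove 5 from row 2 of P and reverse-bump: 5 enters row 1 and ejects 4. So w(3) = 4. P is now [[2, 5]].
Step i=2: Q has 2 at row 1, column 2; remove that cell from P, ejecting 5. So w(2) = 5. P is now [[2]].
Step i=1: Q has 1 at row 1, column 1; remove that cell from P, ejecting 2. So w(1) = 2. P is now [].

So w = 2 5 4 3 1.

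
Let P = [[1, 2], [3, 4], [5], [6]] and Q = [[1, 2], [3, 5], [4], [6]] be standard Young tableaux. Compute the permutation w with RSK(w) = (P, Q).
Reverse the RSK construction: for i from n down to 1, find the cell of Q containing i, remove the entry at that cell from P, and reverse-bump it up through P; the value ejected from row 1 is w(i).

Step i=6: Q has 6 at row 4, column 1; remove 6 from row 4 of P and reverse-bump: 6 enters row 3 and ejects 5; 5 enters row 2 and ejects 4; 4 enters row 1 and ejects 2. So w(6) = 2. P is now [[1, 4], [3, 5], [6]].
Step i=5: Q has 5 at row 2, column 2; remove 5 from row 2 of P and reverse-bump: 5 enters row 1 and ejects 4. So w(5) = 4. P is now [[1, 5], [3], [6]].
Step i=4: Q has 4 at row 3, column 1; remove 6 from row 3 of P and reverse-bump: 6 enters row 2 and ejects 3; 3 enters row 1 and ejects 1. So w(4) = 1. P is now [[3, 5], [6]].
Step i=3: Q has 3 at row 2, column 1; remove 6 from row 2 of P and reverse-bump: 6 enters row 1 and ejects 5. So w(3) = 5. P is now [[3, 6]].
Step i=2: Q has 2 at row 1, column 2; remove that cell from P, ejecting 6. So w(2) = 6. P is now [[3]].
Step i=1: Q has 1 at row 1, column 1; remove that cell from P, ejecting 3. So w(1) = 3. P is now [].

So w = 3 6 5 1 4 2.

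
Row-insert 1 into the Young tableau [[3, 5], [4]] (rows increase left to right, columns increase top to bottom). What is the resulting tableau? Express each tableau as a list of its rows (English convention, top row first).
[[1, 5], [3], [4]]

In row 1, 1 replaces 3 (the leftmost entry greater than 1); 3 is bumped to row 2. In row 2, 3 replaces 4 (the leftmost entry greater than 3); 4 is bumped to row 3. 4 starts a new row 3. The new tableau is [[1, 5], [3], [4]].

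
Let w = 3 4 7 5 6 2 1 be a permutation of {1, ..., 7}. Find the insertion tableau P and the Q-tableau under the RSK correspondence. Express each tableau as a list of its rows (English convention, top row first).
Insert each entry of the permutation into P by Schensted row insertion, recording in Q the position of each new cell.

After inserting 3: P = [[3]].
After inserting 4: P = [[3, 4]].
After inserting 7: P = [[3, 4, 7]].
After inserting 5: P = [[3, 4, 5], [7]].
After inserting 6: P = [[3, 4, 5, 6], [7]].
After inserting 2: P = [[2, 4, 5, 6], [3], [7]].
After inserting 1: P = [[1, 4, 5, 6], [2], [3], [7]].

So P = [[1, 4, 5, 6], [2], [3], [7]], Q = [[1, 2, 3, 5], [4], [6], [7]].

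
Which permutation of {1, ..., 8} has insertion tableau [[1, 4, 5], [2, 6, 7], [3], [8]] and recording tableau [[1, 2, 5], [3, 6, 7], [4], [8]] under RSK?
Reverse the RSK construction: for i from n down to 1, find the cell of Q containing i, remove the entry at that cell from P, and reverse-bump it up through P; the value ejected from row 1 is w(i).

Step i=8: Q has 8 at row 4, column 1; remove 8 from row 4 of P and reverse-bump: 8 enters row 3 and ejects 3; 3 enters row 2 and ejects 2; 2 enters row 1 and ejects 1. So w(8) = 1. P is now [[2, 4, 5], [3, 6, 7], [8]].
Step i=7: Q has 7 at row 2, column 3; remove 7 from row 2 of P and reverse-bump: 7 enters row 1 and ejects 5. So w(7) = 5. P is now [[2, 4, 7], [3, 6], [8]].
Step i=6: Q has 6 at row 2, column 2; remove 6 from row 2 of P and reverse-bump: 6 enters row 1 and ejects 4. So w(6) = 4. P is now [[2, 6, 7], [3], [8]].
Step i=5: Q has 5 at row 1, column 3; remove that cell from P, ejecting 7. So w(5) = 7. P is now [[2, 6], [3], [8]].
Step i=4: Q has 4 at row 3, column 1; remove 8 from row 3 of P and reverse-bump: 8 enters row 2 and ejects 3; 3 enters row 1 and ejects 2. So w(4) = 2. P is now [[3, 6], [8]].
Step i=3: Q has 3 at row 2, column 1; remove 8 from row 2 of P and reverse-bump: 8 enters row 1 and ejects 6. So w(3) = 6. P is now [[3, 8]].
Step i=2: Q has 2 at row 1, column 2; remove that cell from P, ejecting 8. So w(2) = 8. P is now [[3]].
Step i=1: Q has 1 at row 1, column 1; remove that cell from P, ejecting 3. So w(1) = 3. P is now [].

So w = 3 8 6 2 7 4 5 1.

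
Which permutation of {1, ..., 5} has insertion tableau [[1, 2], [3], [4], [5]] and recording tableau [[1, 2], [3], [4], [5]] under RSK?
1 5 4 3 2

Reverse RSK: for i = n, n-1, ..., 1, locate i in Q, remove the corresponding corner cell from P, and reverse-bump its entry up through P; the value ejected from row 1 is w(i).

So w = 1 5 4 3 2.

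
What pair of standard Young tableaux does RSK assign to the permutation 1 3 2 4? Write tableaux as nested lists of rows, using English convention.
P = [[1, 2, 4], [3]], Q = [[1, 2, 4], [3]]

Insert each entry of the permutation into P by Schensted row insertion, recording in Q the position of each new cell.

Insert 1: appended to row 1. P = [[1]].
Insert 3: appended to row 1. P = [[1, 3]].
Insert 2: 2 bumps 3 from row 1; 3 starts row 2. P = [[1, 2], [3]].
Insert 4: appended to row 1. P = [[1, 2, 4], [3]].

So P = [[1, 2, 4], [3]], Q = [[1, 2, 4], [3]].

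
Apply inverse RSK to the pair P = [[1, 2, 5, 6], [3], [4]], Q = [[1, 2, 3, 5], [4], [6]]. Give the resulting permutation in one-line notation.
1 4 5 3 6 2

Reverse the RSK construction: for i from n down to 1, find the cell of Q containing i, remove the entry at that cell from P, and reverse-bump it up through P; the value ejected from row 1 is w(i).

Step i=6: Q has 6 at row 3, column 1; remove 4 from row 3 of P and reverse-bump: 4 enters row 2 and ejects 3; 3 enters row 1 and ejects 2. So w(6) = 2. P is now [[1, 3, 5, 6], [4]].
Step i=5: Q has 5 at row 1, column 4; remove that cell from P, ejecting 6. So w(5) = 6. P is now [[1, 3, 5], [4]].
Step i=4: Q has 4 at row 2, column 1; remove 4 from row 2 of P and reverse-bump: 4 enters row 1 and ejects 3. So w(4) = 3. P is now [[1, 4, 5]].
Step i=3: Q has 3 at row 1, column 3; remove that cell from P, ejecting 5. So w(3) = 5. P is now [[1, 4]].
Step i=2: Q has 2 at row 1, column 2; remove that cell from P, ejecting 4. So w(2) = 4. P is now [[1]].
Step i=1: Q has 1 at row 1, column 1; remove that cell from P, ejecting 1. So w(1) = 1. P is now [].

So w = 1 4 5 3 6 2.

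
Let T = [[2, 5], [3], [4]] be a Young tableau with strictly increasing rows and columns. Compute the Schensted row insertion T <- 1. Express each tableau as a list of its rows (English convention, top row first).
In row 1, 1 replaces 2 (the leftmost entry greater than 1); 2 is bumped to row 2. In row 2, 2 replaces 3 (the leftmost entry greater than 2); 3 is bumped to row 3. In row 3, 3 replaces 4 (the leftmost entry greater than 3); 4 is bumped to row 4. 4 starts a new row 4. The new tableau is [[1, 5], [2], [3], [4]].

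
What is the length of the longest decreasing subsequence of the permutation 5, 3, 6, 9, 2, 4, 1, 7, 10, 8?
4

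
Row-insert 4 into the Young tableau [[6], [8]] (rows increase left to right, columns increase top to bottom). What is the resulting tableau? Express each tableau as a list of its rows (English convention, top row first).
[[4], [6], [8]]

In row 1, 4 replaces 6 (the leftmost entry greater than 4); 6 is bumped to row 2. In row 2, 6 replaces 8 (the leftmost entry greater than 6); 8 is bumped to row 3. 8 starts a new row 3. The new tableau is [[4], [6], [8]].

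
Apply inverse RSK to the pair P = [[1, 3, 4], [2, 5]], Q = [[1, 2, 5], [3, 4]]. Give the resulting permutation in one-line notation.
Reverse the RSK construction: for i from n down to 1, find the cell of Q containing i, remove the entry at that cell from P, and reverse-bump it up through P; the value ejected from row 1 is w(i).

Step i=5: Q has 5 at row 1, column 3; remove that cell from P, ejecting 4. So w(5) = 4. P is now [[1, 3], [2, 5]].
Step i=4: Q has 4 at row 2, column 2; remove 5 from row 2 of P and reverse-bump: 5 enters row 1 and ejects 3. So w(4) = 3. P is now [[1, 5], [2]].
Step i=3: Q has 3 at row 2, column 1; remove 2 from row 2 of P and reverse-bump: 2 enters row 1 and ejects 1. So w(3) = 1. P is now [[2, 5]].
Step i=2: Q has 2 at row 1, column 2; remove that cell from P, ejecting 5. So w(2) = 5. P is now [[2]].
Step i=1: Q has 1 at row 1, column 1; remove that cell from P, ejecting 2. So w(1) = 2. P is now [].

So w = 2 5 1 3 4.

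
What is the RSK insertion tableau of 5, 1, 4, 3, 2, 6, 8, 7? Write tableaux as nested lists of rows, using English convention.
Insert 5: appended to row 1. P = [[5]].
Insert 1: 1 bumps 5 from row 1; 5 starts row 2. P = [[1], [5]].
Insert 4: appended to row 1. P = [[1, 4], [5]].
Insert 3: 3 bumps 4 from row 1; 4 bumps 5 from row 2; 5 starts row 3. P = [[1, 3], [4], [5]].
Insert 2: 2 bumps 3 from row 1; 3 bumps 4 from row 2; 4 bumps 5 from row 3; 5 starts row 4. P = [[1, 2], [3], [4], [5]].
Insert 6: appended to row 1. P = [[1, 2, 6], [3], [4], [5]].
Insert 8: appended to row 1. P = [[1, 2, 6, 8], [3], [4], [5]].
Insert 7: 7 bumps 8 from row 1; 8 appends to row 2. P = [[1, 2, 6, 7], [3, 8], [4], [5]].

So P = [[1, 2, 6, 7], [3, 8], [4], [5]].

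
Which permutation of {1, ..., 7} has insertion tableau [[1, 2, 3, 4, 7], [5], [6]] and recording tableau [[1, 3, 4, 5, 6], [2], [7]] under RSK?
6 1 2 3 5 7 4

Reverse the RSK construction: for i from n down to 1, find the cell of Q containing i, remove the entry at that cell from P, and reverse-bump it up through P; the value ejected from row 1 is w(i).

Step i=7: Q has 7 at row 3, column 1; remove 6 from row 3 of P and reverse-bump: 6 enters row 2 and ejects 5; 5 enters row 1 and ejects 4. So w(7) = 4. P is now [[1, 2, 3, 5, 7], [6]].
Step i=6: Q has 6 at row 1, column 5; remove that cell from P, ejecting 7. So w(6) = 7. P is now [[1, 2, 3, 5], [6]].
Step i=5: Q has 5 at row 1, column 4; remove that cell from P, ejecting 5. So w(5) = 5. P is now [[1, 2, 3], [6]].
Step i=4: Q has 4 at row 1, column 3; remove that cell from P, ejecting 3. So w(4) = 3. P is now [[1, 2], [6]].
Step i=3: Q has 3 at row 1, column 2; remove that cell from P, ejecting 2. So w(3) = 2. P is now [[1], [6]].
Step i=2: Q has 2 at row 2, column 1; remove 6 from row 2 of P and reverse-bump: 6 enters row 1 and ejects 1. So w(2) = 1. P is now [[6]].
Step i=1: Q has 1 at row 1, column 1; remove that cell from P, ejecting 6. So w(1) = 6. P is now [].

So w = 6 1 2 3 5 7 4.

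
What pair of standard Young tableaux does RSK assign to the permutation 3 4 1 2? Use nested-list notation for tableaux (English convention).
P = [[1, 2], [3, 4]], Q = [[1, 2], [3, 4]]

Insert each entry of the permutation into P by Schensted row insertion, recording in Q the position of each new cell.

Insert 3: appended to row 1. P = [[3]], Q = [[1]].
Insert 4: appended to row 1. P = [[3, 4]], Q = [[1, 2]].
Insert 1: 1 bumps 3 from row 1; 3 starts row 2. P = [[1, 4], [3]], Q = [[1, 2], [3]].
Insert 2: 2 bumps 4 from row 1; 4 appends to row 2. P = [[1, 2], [3, 4]], Q = [[1, 2], [3, 4]].

So P = [[1, 2], [3, 4]], Q = [[1, 2], [3, 4]].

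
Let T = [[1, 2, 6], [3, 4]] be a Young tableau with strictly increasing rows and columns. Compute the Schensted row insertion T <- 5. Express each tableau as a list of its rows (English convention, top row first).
[[1, 2, 5], [3, 4, 6]]

In row 1, 5 replaces 6 (the leftmost entry greater than 5); 6 is bumped to row 2. 6 is appended to row 2. The new tableau is [[1, 2, 5], [3, 4, 6]].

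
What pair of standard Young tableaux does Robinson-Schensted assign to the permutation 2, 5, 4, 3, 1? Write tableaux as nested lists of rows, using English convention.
Insert each entry of the permutation into P by Schensted row insertion, recording in Q the position of each new cell.

Insert 2: appended to row 1. P = [[2]].
Insert 5: appended to row 1. P = [[2, 5]].
Insert 4: 4 bumps 5 from row 1; 5 starts row 2. P = [[2, 4], [5]].
Insert 3: 3 bumps 4 from row 1; 4 bumps 5 from row 2; 5 starts row 3. P = [[2, 3], [4], [5]].
Insert 1: 1 bumps 2 from row 1; 2 bumps 4 from row 2; 4 bumps 5 from row 3; 5 starts row 4. P = [[1, 3], [2], [4], [5]].

So P = [[1, 3], [2], [4], [5]], Q = [[1, 2], [3], [4], [5]].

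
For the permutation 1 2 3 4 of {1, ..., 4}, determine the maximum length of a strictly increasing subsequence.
4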